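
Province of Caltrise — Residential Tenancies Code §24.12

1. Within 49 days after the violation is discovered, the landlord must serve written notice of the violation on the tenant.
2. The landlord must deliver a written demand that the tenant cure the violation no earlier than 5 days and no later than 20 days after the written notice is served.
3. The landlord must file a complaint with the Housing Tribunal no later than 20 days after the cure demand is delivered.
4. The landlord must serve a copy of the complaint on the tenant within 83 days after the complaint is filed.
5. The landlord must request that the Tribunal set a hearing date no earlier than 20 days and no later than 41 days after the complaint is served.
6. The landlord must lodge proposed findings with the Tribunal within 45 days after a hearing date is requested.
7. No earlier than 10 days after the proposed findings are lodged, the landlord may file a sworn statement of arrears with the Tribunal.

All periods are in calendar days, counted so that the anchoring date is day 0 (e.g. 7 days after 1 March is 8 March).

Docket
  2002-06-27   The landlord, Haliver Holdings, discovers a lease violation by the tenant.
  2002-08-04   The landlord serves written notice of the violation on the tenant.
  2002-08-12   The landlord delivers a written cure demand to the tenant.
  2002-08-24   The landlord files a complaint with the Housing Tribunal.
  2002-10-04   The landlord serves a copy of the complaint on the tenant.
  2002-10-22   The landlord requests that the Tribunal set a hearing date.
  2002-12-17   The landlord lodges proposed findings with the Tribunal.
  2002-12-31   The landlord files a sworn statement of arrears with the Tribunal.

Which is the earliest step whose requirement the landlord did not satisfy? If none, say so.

Step 5

Step 1 — counting 49 days from 2002-06-27 (when the violation is discovered) gives a deadline of 2002-08-15; done 2002-08-04 — timely.
Step 2 — 5 and 20 days from 2002-08-04 (when the written notice is served) are 2002-08-09 and 2002-08-24 respectively; done 2002-08-12 — within the window.
Step 3 — counting 20 days from 2002-08-12 (when the cure demand is delivered) gives a deadline of 2002-09-01; done 2002-08-24 — timely.
Step 4 — counting 83 days from 2002-08-24 (when the complaint is filed) gives a deadline of 2002-11-15; 2002-10-04 is within that limit.
Step 5 — 20 and 41 days from 2002-10-04 (when the complaint is served) are 2002-10-24 and 2002-11-14 respectively; 2002-10-22 is 2 days too early.
The procedure was therefore not followed at step 5.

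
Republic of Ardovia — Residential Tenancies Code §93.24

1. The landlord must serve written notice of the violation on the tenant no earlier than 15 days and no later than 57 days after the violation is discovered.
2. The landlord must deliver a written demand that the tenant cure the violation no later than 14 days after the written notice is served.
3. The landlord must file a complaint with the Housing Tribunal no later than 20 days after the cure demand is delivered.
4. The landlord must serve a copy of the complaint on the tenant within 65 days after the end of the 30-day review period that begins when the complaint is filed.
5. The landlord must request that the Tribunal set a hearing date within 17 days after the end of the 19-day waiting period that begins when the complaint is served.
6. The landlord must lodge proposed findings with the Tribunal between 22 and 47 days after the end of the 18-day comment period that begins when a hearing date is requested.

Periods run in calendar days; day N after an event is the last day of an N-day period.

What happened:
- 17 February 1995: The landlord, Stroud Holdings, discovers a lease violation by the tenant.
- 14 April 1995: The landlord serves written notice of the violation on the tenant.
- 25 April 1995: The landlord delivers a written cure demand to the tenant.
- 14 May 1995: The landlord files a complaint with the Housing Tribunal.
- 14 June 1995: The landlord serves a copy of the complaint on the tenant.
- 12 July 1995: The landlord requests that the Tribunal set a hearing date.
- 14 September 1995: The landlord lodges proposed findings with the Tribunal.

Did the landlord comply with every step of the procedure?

Step 1: the window is 15–57 days after 17 February 1995 (when the violation is discovered), so 4 March 1995 through 15 April 1995; done 14 April 1995 — within the window.
Step 2: 14 days after 14 April 1995 (when the written notice is served) is 28 April 1995; done 25 April 1995 — timely.
Step 3: 20 days after 25 April 1995 (when the cure demand is delivered) is 15 May 1995; done 14 May 1995 — timely.
Step 4: 65 days after 13 June 1995 (end of the 30-day review period, which began when the complaint is filed on 14 May 1995) is 17 August 1995; done 14 June 1995 — timely.
Step 5: 17 days after 3 July 1995 (end of the 19-day waiting period, which began when the complaint is served on 14 June 1995) is 20 July 1995; completed 12 July 1995, before the deadline.
Step 6: the window is 22–47 days after 30 July 1995 (end of the 18-day comment period, which began when a hearing date is requested on 12 July 1995), so 21 August 1995 through 15 September 1995; done 14 September 1995, which is between those dates.

Yes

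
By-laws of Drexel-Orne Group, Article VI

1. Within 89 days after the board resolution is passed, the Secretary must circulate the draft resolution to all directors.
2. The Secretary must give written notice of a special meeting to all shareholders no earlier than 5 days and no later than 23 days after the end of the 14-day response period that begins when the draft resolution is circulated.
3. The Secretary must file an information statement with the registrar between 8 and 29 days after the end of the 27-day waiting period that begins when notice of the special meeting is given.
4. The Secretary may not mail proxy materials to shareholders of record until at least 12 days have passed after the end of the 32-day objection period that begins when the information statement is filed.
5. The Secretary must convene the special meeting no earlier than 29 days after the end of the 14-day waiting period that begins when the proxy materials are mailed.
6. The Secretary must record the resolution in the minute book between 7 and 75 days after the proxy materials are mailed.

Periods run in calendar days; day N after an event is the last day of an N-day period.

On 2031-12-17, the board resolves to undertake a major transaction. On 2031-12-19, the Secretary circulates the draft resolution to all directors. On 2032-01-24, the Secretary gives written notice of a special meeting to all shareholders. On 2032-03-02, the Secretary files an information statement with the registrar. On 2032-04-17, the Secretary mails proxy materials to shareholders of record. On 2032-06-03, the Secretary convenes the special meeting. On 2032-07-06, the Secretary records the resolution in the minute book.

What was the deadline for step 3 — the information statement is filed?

Notice of the special meeting is given on 2032-01-24; the 27-day waiting period therefore ends 2032-02-20, and step 3 runs from that date. The window is 8–29 days after 2032-02-20; it closes on 2032-03-20.

2032-03-20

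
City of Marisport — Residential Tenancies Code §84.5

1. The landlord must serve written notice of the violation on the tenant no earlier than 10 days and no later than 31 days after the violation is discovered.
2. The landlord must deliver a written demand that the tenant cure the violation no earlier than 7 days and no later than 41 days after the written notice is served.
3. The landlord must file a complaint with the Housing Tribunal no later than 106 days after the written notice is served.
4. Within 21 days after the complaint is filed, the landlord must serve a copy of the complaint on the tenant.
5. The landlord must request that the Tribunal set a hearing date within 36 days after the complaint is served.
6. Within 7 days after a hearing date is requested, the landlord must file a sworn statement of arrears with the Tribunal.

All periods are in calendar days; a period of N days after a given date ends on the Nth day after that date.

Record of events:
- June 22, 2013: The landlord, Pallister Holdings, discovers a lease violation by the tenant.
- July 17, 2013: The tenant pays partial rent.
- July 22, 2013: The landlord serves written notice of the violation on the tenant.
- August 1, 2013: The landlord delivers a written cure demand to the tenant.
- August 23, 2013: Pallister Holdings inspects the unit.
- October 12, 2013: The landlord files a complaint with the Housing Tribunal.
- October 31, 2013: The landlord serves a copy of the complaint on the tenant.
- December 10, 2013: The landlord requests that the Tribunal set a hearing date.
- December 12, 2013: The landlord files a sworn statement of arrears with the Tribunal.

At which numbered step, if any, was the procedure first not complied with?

Step 1 — 10 and 31 days from June 22, 2013 (when the violation is discovered) are July 2, 2013 and July 23, 2013 respectively; done July 22, 2013, which is between those dates.
Step 2 — 7 and 41 days from July 22, 2013 (when the written notice is served) are July 29, 2013 and September 1, 2013 respectively; done August 1, 2013, which is between those dates.
Step 3 — counting 106 days from July 22, 2013 (when the written notice is served) gives a deadline of November 5, 2013; completed October 12, 2013, before the deadline.
Step 4 — counting 21 days from October 12, 2013 (when the complaint is filed) gives a deadline of November 2, 2013; completed October 31, 2013, before the deadline.
Step 5 — counting 36 days from October 31, 2013 (when the complaint is served) gives a deadline of December 6, 2013; done December 10, 2013 — 4 days late.
That is the first point of non-compliance.

Step 5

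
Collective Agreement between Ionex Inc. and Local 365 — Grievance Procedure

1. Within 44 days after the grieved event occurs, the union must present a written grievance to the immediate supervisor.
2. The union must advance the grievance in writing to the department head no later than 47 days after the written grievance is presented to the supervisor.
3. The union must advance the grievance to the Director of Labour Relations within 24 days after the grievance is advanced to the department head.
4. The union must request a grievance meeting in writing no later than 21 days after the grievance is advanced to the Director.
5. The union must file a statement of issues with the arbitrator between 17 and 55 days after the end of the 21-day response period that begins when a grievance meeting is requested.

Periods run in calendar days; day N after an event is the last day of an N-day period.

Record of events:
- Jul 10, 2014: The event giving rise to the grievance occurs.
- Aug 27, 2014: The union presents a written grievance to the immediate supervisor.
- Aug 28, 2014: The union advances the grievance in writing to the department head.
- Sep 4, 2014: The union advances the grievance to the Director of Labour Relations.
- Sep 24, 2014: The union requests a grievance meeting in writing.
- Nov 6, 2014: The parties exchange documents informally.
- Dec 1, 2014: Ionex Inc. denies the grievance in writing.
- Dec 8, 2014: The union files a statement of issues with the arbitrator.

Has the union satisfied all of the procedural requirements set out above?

Step 1 — counting 44 days from Jul 10, 2014 (when the grieved event occurs) gives a deadline of Aug 23, 2014; Aug 27, 2014 misses that deadline by 4 days.
The analysis stops there.

No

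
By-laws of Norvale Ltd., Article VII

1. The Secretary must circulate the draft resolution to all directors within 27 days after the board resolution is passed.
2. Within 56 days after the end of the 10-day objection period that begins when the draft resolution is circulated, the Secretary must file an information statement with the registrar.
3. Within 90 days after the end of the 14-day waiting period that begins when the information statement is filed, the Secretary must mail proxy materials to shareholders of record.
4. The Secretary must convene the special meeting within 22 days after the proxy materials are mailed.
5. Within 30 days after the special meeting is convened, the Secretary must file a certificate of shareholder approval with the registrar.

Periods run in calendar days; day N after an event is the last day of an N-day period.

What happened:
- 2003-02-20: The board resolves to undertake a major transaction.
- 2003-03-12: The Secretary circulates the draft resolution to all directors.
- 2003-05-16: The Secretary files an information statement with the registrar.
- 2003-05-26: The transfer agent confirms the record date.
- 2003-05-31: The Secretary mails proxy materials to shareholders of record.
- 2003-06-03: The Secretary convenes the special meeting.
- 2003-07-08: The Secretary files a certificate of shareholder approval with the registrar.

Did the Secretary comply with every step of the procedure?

(1) due by 2003-02-20 + 27 days = 2003-03-19; completed 2003-03-12, before the deadline.
(2) due by 2003-03-22 + 56 days = 2003-05-17; done 2003-05-16 — timely.
(3) due by 2003-05-30 + 90 days = 2003-08-28; 2003-05-31 is within that limit.
(4) due by 2003-05-31 + 22 days = 2003-06-22; 2003-06-03 is within that limit.
(5) due by 2003-06-03 + 30 days = 2003-07-03; done 2003-07-08 — 5 days late.

No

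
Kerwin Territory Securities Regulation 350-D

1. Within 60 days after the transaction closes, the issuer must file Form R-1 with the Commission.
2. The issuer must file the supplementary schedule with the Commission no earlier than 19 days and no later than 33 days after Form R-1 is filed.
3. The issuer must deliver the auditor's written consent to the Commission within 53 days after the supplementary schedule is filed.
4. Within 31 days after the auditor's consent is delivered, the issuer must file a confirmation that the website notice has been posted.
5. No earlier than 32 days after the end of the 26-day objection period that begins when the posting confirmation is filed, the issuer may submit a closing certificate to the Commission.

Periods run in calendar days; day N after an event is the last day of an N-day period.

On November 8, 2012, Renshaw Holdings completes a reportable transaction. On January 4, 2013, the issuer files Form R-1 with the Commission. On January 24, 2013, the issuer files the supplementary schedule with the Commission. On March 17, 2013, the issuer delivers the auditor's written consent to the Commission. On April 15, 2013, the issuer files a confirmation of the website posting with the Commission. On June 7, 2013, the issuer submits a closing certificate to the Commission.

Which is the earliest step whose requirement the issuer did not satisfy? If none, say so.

Step 1: 60 days after November 8, 2012 (when the transaction closes) is January 7, 2013; January 4, 2013 is within that limit.
Step 2: the window is 19–33 days after January 4, 2013 (when Form R-1 is filed), so January 23, 2013 through February 6, 2013; January 24, 2013 falls inside that range.
Step 3: 53 days after January 24, 2013 (when the supplementary schedule is filed) is March 18, 2013; completed March 17, 2013, before the deadline.
Step 4: 31 days after March 17, 2013 (when the auditor's consent is delivered) is April 17, 2013; done April 15, 2013 — timely.
Step 5: the earliest permitted date is 32 days after May 11, 2013 (end of the 26-day objection period, which began when the posting confirmation is filed on April 15, 2013), i.e. June 12, 2013; done June 7, 2013 — 5 days too early.
The analysis stops there.

Step 5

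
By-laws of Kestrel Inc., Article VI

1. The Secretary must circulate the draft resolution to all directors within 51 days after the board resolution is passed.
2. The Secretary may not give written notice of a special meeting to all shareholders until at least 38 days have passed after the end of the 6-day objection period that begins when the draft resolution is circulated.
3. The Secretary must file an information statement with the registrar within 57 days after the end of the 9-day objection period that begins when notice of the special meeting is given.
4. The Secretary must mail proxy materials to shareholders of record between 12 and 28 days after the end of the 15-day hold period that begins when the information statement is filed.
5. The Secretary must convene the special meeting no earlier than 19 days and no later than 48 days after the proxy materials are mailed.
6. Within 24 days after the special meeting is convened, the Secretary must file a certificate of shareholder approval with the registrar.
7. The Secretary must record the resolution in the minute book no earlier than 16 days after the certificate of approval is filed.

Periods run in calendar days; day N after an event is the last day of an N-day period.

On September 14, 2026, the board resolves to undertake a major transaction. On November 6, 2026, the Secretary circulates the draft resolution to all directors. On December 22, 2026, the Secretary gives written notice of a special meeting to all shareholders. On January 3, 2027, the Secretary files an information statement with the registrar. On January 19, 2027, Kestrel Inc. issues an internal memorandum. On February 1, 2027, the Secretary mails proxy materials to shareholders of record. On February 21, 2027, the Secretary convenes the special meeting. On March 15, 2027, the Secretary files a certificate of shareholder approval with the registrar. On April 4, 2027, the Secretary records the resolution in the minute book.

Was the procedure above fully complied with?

(1) due by September 14, 2026 + 51 days = November 4, 2026; done November 6, 2026 — 2 days late.
The procedure was therefore not followed at step 1.

No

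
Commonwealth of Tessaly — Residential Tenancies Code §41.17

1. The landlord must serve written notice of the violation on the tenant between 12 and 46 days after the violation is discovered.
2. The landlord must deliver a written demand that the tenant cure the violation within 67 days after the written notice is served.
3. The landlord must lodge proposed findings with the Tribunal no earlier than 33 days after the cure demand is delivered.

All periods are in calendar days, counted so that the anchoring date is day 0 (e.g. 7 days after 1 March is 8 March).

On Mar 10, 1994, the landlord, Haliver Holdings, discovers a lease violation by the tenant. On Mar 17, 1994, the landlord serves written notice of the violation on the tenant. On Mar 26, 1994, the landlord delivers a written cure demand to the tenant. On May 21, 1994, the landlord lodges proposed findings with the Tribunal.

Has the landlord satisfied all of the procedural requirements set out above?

Step 1: the window is 12–46 days after Mar 10, 1994 (when the violation is discovered), so Mar 22, 1994 through Apr 25, 1994; Mar 17, 1994 is 5 days too early.

No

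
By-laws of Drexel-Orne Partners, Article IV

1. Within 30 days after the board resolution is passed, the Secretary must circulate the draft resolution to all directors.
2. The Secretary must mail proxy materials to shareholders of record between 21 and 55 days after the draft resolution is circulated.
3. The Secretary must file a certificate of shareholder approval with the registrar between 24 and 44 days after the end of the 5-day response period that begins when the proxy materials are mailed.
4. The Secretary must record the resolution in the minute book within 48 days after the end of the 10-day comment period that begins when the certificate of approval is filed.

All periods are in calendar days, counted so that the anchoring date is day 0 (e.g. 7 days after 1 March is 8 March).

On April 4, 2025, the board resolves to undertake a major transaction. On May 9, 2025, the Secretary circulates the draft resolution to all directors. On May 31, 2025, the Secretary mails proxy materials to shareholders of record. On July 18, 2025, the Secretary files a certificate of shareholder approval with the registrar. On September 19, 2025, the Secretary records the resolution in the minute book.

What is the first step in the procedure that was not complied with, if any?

Step 1 — counting 30 days from April 4, 2025 (when the board resolution is passed) gives a deadline of May 4, 2025; May 9, 2025 misses that deadline by 5 days.

Step 1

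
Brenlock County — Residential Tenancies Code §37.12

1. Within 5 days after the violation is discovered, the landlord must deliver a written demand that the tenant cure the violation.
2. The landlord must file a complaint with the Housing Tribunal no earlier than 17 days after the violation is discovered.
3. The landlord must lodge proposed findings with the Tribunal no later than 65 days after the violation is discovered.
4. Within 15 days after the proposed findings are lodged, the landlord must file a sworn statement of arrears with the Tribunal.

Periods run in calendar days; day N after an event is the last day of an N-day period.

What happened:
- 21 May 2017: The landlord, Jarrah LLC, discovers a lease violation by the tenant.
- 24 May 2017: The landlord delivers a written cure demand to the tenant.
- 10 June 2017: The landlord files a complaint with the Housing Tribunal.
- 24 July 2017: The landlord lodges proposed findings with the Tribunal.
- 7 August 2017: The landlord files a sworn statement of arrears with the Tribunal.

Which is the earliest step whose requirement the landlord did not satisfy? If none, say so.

Step 1: 5 days after 21 May 2017 (when the violation is discovered) is 26 May 2017; completed 24 May 2017, before the deadline.
Step 2: the earliest permitted date is 17 days after 21 May 2017 (when the violation is discovered), i.e. 7 June 2017; done 10 June 2017 — permitted.
Step 3: 65 days after 21 May 2017 (when the violation is discovered) is 25 July 2017; done 24 July 2017 — timely.
Step 4: 15 days after 24 July 2017 (when the proposed findings are lodged) is 8 August 2017; 7 August 2017 is within that limit.

None — every step was satisfied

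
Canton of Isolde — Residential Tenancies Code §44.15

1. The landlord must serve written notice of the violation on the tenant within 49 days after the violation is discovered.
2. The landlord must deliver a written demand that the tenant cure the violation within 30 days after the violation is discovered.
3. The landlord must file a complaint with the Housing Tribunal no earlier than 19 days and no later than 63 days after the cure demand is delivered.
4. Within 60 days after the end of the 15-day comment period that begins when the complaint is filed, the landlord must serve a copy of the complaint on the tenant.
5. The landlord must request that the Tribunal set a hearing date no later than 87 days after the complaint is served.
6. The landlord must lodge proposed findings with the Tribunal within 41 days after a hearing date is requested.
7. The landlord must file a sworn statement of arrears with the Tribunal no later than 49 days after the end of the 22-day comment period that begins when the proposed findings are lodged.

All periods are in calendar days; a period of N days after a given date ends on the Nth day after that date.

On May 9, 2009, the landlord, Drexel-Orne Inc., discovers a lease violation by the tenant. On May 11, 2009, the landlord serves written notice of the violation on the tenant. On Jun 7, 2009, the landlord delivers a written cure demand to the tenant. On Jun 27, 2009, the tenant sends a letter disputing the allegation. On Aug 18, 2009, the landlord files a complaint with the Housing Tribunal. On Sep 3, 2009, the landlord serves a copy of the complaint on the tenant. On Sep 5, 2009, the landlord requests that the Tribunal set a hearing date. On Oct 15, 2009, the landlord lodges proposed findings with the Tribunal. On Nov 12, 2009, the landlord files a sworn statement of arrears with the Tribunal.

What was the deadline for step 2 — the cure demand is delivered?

Step 2 runs from May 9, 2009, when the violation is discovered. 30 days after May 9, 2009 is Jun 8, 2009.

Jun 8, 2009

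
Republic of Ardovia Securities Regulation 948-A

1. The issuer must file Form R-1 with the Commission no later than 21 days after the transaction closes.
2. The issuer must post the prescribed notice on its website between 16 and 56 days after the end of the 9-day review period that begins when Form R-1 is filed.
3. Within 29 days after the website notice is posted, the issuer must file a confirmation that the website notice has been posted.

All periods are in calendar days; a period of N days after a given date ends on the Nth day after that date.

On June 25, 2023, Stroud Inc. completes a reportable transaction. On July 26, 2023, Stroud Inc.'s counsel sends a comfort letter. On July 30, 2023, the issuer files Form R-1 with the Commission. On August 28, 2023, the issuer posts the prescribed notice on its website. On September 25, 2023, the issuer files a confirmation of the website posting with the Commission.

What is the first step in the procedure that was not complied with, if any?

Step 1

(1) due by June 25, 2023 + 21 days = July 16, 2023; July 30, 2023 misses that deadline by 14 days.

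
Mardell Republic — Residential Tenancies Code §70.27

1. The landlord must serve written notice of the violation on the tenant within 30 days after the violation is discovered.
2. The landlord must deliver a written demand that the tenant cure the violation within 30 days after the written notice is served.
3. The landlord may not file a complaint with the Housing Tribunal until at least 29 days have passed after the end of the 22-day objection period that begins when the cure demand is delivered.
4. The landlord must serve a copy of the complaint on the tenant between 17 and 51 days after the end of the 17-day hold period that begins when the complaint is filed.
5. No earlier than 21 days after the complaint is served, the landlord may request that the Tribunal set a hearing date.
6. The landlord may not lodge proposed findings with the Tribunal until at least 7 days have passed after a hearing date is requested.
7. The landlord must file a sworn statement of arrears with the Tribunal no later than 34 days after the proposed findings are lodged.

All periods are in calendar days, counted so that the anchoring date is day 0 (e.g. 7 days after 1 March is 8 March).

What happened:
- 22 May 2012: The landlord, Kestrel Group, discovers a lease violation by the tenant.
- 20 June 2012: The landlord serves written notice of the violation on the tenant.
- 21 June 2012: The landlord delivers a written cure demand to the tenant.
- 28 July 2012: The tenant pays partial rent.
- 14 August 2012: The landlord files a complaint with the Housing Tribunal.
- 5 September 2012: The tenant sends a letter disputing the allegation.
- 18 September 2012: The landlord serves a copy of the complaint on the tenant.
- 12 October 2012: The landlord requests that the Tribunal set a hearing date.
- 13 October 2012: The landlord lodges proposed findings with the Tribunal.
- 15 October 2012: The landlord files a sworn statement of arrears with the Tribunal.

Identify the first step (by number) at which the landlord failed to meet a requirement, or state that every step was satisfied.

Step 6

(1) due by 22 May 2012 + 30 days = 21 June 2012; completed 20 June 2012, before the deadline.
(2) due by 20 June 2012 + 30 days = 20 July 2012; completed 21 June 2012, before the deadline.
(3) permitted from 13 July 2012 + 29 days = 11 August 2012 onward; done 14 August 2012, after the minimum wait.
(4) the permitted window runs from 31 August 2012 + 17 = 17 September 2012 to 31 August 2012 + 51 = 21 October 2012; 18 September 2012 falls inside that range.
(5) permitted from 18 September 2012 + 21 days = 9 October 2012 onward; 12 October 2012 is on or after that date.
(6) permitted from 12 October 2012 + 7 days = 19 October 2012 onward; acted on 13 October 2012, 6 days prematurely.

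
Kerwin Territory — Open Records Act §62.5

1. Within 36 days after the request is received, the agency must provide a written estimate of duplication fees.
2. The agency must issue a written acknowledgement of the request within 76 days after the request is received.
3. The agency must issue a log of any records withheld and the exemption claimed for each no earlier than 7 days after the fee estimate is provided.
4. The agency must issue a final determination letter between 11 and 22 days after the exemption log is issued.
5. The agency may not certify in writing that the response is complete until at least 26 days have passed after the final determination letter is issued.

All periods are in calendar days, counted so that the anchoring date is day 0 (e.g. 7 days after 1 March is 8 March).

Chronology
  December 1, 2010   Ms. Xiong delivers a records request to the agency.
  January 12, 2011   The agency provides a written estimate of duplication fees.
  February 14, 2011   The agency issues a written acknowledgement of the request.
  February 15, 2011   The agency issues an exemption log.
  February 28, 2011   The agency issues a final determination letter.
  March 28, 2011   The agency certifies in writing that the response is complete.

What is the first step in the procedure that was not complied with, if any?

Step 1

(1) due by December 1, 2010 + 36 days = January 6, 2011; January 12, 2011 misses that deadline by 6 days.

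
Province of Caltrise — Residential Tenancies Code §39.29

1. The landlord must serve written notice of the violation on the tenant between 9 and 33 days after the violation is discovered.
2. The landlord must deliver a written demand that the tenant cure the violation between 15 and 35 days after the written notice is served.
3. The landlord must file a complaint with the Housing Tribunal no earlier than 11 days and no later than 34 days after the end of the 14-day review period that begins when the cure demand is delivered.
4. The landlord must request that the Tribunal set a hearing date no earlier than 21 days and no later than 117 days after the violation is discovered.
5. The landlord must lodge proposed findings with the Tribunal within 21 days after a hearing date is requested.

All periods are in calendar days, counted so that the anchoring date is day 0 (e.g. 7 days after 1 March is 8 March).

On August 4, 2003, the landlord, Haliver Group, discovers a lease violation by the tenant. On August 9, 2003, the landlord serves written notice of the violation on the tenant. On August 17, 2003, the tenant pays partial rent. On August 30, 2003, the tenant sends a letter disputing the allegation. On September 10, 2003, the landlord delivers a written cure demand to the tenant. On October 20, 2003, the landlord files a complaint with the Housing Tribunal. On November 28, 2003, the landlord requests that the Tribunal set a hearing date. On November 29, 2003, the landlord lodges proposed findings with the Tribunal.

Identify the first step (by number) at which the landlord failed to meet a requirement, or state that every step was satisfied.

Step 1 — 9 and 33 days from August 4, 2003 (when the violation is discovered) are August 13, 2003 and September 6, 2003 respectively; done August 9, 2003 — 4 days before the window opened.

Step 1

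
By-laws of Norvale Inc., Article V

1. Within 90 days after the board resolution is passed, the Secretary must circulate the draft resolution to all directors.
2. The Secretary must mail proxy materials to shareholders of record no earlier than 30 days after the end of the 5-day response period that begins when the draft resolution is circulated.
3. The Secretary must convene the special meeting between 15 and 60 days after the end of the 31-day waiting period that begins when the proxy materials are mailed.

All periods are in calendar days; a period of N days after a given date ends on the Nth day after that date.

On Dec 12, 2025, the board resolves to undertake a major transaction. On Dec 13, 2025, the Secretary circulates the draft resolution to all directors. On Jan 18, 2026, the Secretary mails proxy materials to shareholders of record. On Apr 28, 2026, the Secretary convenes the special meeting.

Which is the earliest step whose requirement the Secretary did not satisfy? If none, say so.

Step 1 — counting 90 days from Dec 12, 2025 (when the board resolution is passed) gives a deadline of Mar 12, 2026; Dec 13, 2025 is within that limit.
Step 2 — must wait 30 days from Dec 18, 2025 (end of the 5-day response period, which began when the draft resolution is circulated on Dec 13, 2025), so not before Jan 17, 2026; done Jan 18, 2026, after the minimum wait.
Step 3 — 15 and 60 days from Feb 18, 2026 (end of the 31-day waiting period, which began when the proxy materials are mailed on Jan 18, 2026) are Mar 5, 2026 and Apr 19, 2026 respectively; Apr 28, 2026 is 9 days past the end of the window.

Step 3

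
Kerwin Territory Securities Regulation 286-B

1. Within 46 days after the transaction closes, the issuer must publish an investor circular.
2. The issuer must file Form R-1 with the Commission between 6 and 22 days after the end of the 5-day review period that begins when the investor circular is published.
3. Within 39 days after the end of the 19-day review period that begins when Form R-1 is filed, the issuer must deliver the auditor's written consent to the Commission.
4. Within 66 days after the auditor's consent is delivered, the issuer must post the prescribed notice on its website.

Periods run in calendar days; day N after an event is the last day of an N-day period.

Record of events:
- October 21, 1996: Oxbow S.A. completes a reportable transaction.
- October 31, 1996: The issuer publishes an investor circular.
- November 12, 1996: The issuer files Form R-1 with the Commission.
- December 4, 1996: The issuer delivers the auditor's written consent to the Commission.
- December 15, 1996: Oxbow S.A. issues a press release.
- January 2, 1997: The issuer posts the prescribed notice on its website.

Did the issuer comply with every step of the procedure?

Yes

Step 1: 46 days after October 21, 1996 (when the transaction closes) is December 6, 1996; October 31, 1996 is within that limit.
Step 2: the window is 6–22 days after November 5, 1996 (end of the 5-day review period, which began when the investor circular is published on October 31, 1996), so November 11, 1996 through November 27, 1996; done November 12, 1996 — within the window.
Step 3: 39 days after December 1, 1996 (end of the 19-day review period, which began when Form R-1 is filed on November 12, 1996) is January 9, 1997; completed December 4, 1996, before the deadline.
Step 4: 66 days after December 4, 1996 (when the auditor's consent is delivered) is February 8, 1997; January 2, 1997 is within that limit.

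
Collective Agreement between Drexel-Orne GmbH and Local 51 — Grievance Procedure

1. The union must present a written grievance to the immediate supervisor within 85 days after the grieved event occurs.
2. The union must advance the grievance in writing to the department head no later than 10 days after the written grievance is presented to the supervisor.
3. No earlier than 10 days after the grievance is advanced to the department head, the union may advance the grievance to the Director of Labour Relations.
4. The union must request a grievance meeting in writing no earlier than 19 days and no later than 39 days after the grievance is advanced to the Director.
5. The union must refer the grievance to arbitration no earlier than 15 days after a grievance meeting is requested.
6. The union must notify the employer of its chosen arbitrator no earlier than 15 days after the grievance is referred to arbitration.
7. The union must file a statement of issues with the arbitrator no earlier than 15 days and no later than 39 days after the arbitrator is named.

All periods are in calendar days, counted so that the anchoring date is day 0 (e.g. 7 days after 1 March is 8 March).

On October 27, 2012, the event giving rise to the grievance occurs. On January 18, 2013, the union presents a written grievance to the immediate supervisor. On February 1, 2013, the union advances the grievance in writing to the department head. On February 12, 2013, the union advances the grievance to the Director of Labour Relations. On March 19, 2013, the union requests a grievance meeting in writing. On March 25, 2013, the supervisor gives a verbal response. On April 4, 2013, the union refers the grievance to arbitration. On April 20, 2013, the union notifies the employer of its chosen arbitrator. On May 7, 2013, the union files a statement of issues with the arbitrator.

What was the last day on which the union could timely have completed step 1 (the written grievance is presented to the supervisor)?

January 20, 2013

Step 1 runs from October 27, 2012, when the grieved event occurs. 85 days after October 27, 2012 is January 20, 2013.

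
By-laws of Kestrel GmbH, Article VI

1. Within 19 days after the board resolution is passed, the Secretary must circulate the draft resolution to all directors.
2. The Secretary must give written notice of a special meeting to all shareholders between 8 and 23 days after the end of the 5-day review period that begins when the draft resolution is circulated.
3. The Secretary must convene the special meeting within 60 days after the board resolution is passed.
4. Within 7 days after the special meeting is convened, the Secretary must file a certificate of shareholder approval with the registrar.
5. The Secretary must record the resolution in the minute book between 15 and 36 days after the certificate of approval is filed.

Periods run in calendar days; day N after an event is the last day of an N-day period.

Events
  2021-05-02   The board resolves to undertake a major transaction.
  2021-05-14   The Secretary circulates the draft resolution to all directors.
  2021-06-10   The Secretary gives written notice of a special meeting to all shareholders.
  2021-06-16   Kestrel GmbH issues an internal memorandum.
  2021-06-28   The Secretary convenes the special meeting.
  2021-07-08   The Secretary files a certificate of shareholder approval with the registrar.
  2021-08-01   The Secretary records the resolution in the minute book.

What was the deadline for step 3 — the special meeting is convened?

2021-07-01

Step 3 runs from 2021-05-02, when the board resolution is passed. 60 days after 2021-05-02 is 2021-07-01.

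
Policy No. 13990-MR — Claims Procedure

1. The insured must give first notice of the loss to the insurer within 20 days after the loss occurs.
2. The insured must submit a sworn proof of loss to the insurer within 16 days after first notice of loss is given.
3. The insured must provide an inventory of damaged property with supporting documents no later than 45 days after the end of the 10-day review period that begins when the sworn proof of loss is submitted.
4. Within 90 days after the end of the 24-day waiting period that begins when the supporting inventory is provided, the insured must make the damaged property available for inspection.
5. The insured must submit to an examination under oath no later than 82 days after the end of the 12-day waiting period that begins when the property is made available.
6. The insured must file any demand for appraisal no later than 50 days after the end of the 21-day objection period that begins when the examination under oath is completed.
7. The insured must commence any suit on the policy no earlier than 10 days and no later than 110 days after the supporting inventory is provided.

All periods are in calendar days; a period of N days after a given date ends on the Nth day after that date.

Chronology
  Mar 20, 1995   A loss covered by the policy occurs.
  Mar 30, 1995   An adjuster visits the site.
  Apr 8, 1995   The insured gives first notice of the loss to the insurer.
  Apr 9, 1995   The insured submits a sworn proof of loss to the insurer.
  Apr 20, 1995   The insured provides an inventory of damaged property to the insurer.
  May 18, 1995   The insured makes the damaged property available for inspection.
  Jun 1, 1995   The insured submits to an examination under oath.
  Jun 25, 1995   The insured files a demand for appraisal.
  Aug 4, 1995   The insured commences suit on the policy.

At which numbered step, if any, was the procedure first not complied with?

None — every step was satisfied

Step 1 — counting 20 days from Mar 20, 1995 (when the loss occurs) gives a deadline of Apr 9, 1995; done Apr 8, 1995 — timely.
Step 2 — counting 16 days from Apr 8, 1995 (when first notice of loss is given) gives a deadline of Apr 24, 1995; Apr 9, 1995 is within that limit.
Step 3 — counting 45 days from Apr 19, 1995 (end of the 10-day review period, which began when the sworn proof of loss is submitted on Apr 9, 1995) gives a deadline of Jun 3, 1995; done Apr 20, 1995 — timely.
Step 4 — counting 90 days from May 14, 1995 (end of the 24-day waiting period, which began when the supporting inventory is provided on Apr 20, 1995) gives a deadline of Aug 12, 1995; completed May 18, 1995, before the deadline.
Step 5 — counting 82 days from May 30, 1995 (end of the 12-day waiting period, which began when the property is made available on May 18, 1995) gives a deadline of Aug 20, 1995; Jun 1, 1995 is within that limit.
Step 6 — counting 50 days from Jun 22, 1995 (end of the 21-day objection period, which began when the examination under oath is completed on Jun 1, 1995) gives a deadline of Aug 11, 1995; Jun 25, 1995 is within that limit.
Step 7 — 10 and 110 days from Apr 20, 1995 (when the supporting inventory is provided) are Apr 30, 1995 and Aug 8, 1995 respectively; done Aug 4, 1995 — within the window.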